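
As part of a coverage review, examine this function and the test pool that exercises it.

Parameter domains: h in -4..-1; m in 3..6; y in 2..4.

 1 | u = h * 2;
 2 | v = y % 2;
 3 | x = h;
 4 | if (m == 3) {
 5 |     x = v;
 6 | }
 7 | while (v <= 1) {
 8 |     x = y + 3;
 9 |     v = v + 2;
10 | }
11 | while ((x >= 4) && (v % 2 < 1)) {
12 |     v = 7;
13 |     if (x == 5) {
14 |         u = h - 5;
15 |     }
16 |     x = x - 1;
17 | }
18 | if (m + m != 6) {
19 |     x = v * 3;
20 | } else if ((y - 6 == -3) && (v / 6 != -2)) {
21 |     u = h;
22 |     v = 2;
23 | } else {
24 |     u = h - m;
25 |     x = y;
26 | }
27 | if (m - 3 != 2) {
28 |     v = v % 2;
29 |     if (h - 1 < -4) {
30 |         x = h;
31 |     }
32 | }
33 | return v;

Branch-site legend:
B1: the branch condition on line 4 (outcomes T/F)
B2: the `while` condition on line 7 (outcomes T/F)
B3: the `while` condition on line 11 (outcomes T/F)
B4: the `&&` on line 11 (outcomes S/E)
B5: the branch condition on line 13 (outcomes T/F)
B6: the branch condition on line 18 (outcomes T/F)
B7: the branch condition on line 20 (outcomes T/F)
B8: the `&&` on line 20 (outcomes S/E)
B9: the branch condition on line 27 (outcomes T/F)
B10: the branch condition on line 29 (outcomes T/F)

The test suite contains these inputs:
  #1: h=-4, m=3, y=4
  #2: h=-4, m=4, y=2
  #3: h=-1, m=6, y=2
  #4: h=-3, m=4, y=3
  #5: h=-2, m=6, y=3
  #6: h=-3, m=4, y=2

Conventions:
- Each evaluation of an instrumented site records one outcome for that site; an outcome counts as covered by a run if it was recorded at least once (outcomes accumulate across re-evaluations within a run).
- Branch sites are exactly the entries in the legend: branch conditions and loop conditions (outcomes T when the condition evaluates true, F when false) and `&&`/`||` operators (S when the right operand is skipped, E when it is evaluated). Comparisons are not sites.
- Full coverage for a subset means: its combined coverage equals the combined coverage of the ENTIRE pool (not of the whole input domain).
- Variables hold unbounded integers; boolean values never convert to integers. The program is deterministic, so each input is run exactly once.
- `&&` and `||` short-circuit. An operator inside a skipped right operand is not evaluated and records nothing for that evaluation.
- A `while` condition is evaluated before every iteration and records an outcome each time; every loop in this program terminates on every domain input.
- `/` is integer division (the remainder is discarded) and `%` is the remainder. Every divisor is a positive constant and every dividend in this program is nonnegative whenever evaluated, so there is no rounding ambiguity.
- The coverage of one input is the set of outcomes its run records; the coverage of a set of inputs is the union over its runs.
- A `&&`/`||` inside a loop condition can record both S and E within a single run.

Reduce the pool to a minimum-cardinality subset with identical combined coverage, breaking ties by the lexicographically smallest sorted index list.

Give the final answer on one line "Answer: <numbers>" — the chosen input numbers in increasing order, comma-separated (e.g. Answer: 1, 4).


input #1, h=-4, m=3, y=4: events B1->T, B2->T, B2->F, B4->E, B3->T, B5->F, B4->E, B3->F, B6->F, B8->S, B7->F, B9->T, B10->T; outcomes B1=T, B2=T, B2=F, B3=T, B3=F, B4=E, B5=F, B6=F, B7=F, B8=S, B9=T, B10=T
input #2, h=-4, m=4, y=2: events B1->F, B2->T, B2->F, B4->E, B3->T, B5->T, B4->E, B3->F, B6->T, B9->T, B10->T; outcomes B1=F, B2=T, B2=F, B3=T, B3=F, B4=E, B5=T, B6=T, B9=T, B10=T
input #3, h=-1, m=6, y=2: events B1->F, B2->T, B2->F, B4->E, B3->T, B5->T, B4->E, B3->F, B6->T, B9->T, B10->F; outcomes B1=F, B2=T, B2=F, B3=T, B3=F, B4=E, B5=T, B6=T, B9=T, B10=F
input #4, h=-3, m=4, y=3: events B1->F, B2->T, B2->F, B4->E, B3->F, B6->T, B9->T, B10->F; outcomes B1=F, B2=T, B2=F, B3=F, B4=E, B6=T, B9=T, B10=F
input #5, h=-2, m=6, y=3: events B1->F, B2->T, B2->F, B4->E, B3->F, B6->T, B9->T, B10->F; outcomes B1=F, B2=T, B2=F, B3=F, B4=E, B6=T, B9=T, B10=F
input #6, h=-3, m=4, y=2: events B1->F, B2->T, B2->F, B4->E, B3->T, B5->T, B4->E, B3->F, B6->T, B9->T, B10->F; outcomes B1=F, B2=T, B2=F, B3=T, B3=F, B4=E, B5=T, B6=T, B9=T, B10=F
together the pool reaches 16 outcomes: B1=T, B1=F, B2=T, B2=F, B3=T, B3=F, B4=E, B5=T, B5=F, B6=T, B6=F, B7=F, B8=S, B9=T, B10=T, B10=F
no size-1 subset reaches all 16 outcomes (best union: 12/16)
inputs {1, 3} (size 2) cover everything; no size-2 subset with a lexicographically smaller index list covers all 16
Answer: 1, 3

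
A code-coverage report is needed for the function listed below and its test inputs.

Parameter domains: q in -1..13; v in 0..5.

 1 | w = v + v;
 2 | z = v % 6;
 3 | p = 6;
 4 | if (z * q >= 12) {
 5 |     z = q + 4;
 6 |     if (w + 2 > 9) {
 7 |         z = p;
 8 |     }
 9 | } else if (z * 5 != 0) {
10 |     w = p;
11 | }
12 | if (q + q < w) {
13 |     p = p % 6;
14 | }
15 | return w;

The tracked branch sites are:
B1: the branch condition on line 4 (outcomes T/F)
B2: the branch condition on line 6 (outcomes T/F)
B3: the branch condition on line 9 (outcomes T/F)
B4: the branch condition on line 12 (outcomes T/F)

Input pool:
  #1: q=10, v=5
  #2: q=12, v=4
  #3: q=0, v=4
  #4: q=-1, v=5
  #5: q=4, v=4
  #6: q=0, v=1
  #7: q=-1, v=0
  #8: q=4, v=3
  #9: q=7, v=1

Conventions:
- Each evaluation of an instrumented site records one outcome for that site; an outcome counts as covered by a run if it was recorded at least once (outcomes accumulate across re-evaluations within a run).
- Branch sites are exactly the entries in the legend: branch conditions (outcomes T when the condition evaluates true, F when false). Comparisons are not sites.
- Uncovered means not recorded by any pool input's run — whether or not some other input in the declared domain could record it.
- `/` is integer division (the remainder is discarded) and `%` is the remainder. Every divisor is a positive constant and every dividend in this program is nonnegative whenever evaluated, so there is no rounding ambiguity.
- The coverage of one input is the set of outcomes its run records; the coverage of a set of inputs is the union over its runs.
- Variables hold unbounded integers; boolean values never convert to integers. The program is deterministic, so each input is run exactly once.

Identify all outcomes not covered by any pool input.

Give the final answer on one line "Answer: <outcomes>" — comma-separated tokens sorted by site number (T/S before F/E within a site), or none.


test 1 (q=10, v=5) fires B1->T, B2->T, B4->F; hits B1=T, B2=T, B4=F
test 2 (q=12, v=4) fires B1->T, B2->T, B4->F; hits B1=T, B2=T, B4=F
test 3 (q=0, v=4) fires B1->F, B3->T, B4->T; hits B1=F, B3=T, B4=T
test 4 (q=-1, v=5) fires B1->F, B3->T, B4->T; hits B1=F, B3=T, B4=T
test 5 (q=4, v=4) fires B1->T, B2->T, B4->F; hits B1=T, B2=T, B4=F
test 6 (q=0, v=1) fires B1->F, B3->T, B4->T; hits B1=F, B3=T, B4=T
test 7 (q=-1, v=0) fires B1->F, B3->F, B4->T; hits B1=F, B3=F, B4=T
test 8 (q=4, v=3) fires B1->T, B2->F, B4->F; hits B1=T, B2=F, B4=F
test 9 (q=7, v=1) fires B1->F, B3->T, B4->F; hits B1=F, B3=T, B4=F
union over the pool: B1=T, B1=F, B2=T, B2=F, B3=T, B3=F, B4=T, B4=F
uncovered (0 of 8): none
Answer: none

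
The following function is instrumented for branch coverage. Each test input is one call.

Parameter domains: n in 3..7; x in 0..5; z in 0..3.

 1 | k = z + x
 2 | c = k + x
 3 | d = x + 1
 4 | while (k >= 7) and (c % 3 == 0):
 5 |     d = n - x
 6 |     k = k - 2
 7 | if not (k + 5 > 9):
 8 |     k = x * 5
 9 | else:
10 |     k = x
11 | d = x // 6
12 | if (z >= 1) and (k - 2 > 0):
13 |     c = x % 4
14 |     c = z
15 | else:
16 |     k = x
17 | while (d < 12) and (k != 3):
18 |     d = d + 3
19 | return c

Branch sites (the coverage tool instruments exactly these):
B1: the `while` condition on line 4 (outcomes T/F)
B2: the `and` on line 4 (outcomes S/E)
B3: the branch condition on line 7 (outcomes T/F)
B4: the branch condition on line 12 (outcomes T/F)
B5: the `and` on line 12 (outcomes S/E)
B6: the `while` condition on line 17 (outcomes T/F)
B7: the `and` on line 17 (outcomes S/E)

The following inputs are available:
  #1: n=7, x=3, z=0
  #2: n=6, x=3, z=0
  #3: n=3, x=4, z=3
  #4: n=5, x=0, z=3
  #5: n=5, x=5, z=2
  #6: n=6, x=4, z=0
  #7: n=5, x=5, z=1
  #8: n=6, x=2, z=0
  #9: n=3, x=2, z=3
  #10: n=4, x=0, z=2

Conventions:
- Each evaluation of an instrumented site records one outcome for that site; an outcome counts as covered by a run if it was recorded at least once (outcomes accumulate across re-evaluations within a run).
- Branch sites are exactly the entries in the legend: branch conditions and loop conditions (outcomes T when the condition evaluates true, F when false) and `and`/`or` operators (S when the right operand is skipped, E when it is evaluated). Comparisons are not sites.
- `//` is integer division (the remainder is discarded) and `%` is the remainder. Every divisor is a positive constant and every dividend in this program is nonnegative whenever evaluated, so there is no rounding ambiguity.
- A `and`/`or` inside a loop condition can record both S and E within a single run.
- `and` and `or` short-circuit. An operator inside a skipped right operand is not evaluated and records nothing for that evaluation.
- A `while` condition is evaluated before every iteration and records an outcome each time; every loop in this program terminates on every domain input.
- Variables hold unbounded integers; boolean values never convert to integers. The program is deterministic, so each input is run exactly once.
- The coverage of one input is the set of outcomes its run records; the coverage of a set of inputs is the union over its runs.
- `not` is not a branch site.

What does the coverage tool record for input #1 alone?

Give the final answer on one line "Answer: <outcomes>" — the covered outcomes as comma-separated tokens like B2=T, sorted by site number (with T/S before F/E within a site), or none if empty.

Running input #1 (n=7, x=3, z=0), event by event:
  B2->S, B1->F, B3->T, B5->S, B4->F, B7->E, B6->F
collecting distinct outcomes: B1=F, B2=S, B3=T, B4=F, B5=S, B6=F, B7=E

Answer: B1=F, B2=S, B3=T, B4=F, B5=S, B6=F, B7=E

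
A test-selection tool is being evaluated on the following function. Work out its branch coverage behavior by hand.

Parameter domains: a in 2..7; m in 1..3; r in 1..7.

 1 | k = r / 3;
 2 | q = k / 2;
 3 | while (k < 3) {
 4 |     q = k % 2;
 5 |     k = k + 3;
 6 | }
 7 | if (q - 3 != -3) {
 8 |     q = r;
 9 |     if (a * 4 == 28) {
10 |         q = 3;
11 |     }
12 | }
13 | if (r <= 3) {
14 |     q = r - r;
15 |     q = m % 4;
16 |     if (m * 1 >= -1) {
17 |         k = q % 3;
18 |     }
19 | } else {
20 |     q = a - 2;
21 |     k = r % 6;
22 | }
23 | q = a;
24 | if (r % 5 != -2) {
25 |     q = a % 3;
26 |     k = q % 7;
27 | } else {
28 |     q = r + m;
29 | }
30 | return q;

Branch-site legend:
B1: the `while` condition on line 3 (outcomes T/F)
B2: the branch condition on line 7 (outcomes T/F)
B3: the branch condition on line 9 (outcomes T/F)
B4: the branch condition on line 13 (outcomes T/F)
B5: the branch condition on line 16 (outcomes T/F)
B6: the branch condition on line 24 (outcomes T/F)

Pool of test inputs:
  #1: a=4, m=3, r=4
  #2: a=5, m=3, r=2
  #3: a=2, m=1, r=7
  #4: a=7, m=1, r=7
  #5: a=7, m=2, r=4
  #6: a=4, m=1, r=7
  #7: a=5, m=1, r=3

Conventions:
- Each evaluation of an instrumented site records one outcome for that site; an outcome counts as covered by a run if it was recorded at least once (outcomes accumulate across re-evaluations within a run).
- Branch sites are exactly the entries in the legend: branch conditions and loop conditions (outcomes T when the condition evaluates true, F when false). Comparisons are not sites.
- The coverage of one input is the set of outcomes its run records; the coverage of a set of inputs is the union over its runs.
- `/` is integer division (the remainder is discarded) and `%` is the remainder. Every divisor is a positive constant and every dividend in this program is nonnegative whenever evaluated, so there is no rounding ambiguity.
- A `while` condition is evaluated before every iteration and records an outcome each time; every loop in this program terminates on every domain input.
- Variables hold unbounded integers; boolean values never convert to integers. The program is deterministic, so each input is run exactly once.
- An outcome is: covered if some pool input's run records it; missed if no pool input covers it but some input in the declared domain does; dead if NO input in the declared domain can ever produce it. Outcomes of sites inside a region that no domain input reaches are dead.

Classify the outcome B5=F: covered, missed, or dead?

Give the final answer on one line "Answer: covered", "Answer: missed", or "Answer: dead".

no pool input records B5=F
checking all 126 inputs in the declared domain: B5=F is never recorded -> dead

Answer: dead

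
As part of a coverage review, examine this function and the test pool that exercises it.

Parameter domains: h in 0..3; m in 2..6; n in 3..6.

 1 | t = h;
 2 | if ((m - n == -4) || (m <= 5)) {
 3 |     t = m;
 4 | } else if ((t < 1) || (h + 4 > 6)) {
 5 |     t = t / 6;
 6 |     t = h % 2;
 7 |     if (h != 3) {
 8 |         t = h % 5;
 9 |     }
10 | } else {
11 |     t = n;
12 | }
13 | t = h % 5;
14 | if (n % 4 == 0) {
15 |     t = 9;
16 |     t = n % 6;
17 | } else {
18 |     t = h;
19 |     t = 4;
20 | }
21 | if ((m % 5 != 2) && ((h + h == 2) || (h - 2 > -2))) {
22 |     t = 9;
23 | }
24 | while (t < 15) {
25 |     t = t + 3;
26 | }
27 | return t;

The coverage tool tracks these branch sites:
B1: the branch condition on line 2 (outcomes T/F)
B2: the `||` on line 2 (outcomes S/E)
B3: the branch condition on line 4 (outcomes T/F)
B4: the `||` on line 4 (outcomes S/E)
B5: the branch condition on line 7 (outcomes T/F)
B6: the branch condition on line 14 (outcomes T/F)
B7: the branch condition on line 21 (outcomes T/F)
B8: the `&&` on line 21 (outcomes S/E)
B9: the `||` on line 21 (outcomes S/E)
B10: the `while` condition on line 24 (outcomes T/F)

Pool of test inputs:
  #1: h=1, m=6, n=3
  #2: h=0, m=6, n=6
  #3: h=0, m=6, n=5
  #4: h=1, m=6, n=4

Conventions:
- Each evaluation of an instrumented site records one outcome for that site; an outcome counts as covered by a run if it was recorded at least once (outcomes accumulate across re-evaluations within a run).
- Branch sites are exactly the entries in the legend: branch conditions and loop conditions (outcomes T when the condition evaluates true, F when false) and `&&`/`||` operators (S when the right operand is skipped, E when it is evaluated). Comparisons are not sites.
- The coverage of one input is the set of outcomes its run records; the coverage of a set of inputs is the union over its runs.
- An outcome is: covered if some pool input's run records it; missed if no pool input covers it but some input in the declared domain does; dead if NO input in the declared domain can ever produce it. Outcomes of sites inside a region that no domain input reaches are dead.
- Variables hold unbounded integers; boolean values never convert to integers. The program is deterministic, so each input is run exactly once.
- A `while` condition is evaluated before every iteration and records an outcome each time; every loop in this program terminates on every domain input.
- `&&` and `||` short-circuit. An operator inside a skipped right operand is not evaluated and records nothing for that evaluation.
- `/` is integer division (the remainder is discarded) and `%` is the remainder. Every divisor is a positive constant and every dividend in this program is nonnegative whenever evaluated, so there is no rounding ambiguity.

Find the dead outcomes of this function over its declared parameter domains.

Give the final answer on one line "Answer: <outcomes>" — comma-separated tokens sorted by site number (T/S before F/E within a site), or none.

checking every outcome against all 80 domain inputs:
  reachable outcomes have witnesses, e.g. B1=T (e.g. h=0, m=2, n=3), B1=F (e.g. h=0, m=6, n=3), B2=S (e.g. h=0, m=2, n=6), B2=E (e.g. h=0, m=2, n=3)

Answer: none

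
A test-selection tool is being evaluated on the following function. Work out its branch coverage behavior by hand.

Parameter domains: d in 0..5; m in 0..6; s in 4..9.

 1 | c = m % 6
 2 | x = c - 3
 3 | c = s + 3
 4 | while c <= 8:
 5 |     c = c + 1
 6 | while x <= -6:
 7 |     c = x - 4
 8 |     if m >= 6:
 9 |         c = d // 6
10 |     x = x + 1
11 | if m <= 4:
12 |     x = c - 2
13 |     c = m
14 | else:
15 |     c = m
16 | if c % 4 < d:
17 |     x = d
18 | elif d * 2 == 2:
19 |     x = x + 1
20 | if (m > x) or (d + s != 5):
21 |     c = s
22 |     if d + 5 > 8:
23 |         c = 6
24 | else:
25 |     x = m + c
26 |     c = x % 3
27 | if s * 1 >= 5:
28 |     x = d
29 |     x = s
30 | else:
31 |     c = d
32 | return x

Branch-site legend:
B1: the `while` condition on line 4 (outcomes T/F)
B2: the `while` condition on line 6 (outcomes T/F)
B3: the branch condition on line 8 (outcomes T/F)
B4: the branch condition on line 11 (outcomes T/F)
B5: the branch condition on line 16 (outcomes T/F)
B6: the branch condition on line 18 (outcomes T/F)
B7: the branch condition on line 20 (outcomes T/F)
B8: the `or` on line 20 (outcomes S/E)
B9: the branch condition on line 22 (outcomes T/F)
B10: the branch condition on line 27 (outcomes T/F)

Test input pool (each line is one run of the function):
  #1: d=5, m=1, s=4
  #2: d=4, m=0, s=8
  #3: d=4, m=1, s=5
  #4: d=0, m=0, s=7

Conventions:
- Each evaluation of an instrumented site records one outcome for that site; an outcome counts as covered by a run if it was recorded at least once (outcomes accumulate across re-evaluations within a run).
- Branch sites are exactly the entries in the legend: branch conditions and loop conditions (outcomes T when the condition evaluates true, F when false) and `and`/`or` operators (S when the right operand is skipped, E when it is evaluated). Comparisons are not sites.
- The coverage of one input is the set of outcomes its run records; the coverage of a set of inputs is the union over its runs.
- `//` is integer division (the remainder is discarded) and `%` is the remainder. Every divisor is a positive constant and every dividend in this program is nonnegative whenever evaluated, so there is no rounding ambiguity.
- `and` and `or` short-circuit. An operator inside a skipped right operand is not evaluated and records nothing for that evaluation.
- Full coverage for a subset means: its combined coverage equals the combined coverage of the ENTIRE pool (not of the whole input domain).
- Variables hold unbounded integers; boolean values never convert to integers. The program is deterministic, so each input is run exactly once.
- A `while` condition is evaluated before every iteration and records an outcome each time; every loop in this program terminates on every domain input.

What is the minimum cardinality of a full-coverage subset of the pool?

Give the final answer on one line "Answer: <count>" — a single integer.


input #1, d=5, m=1, s=4: events B1->T, B1->T, B1->F, B2->F, B4->T, B5->T, B8->E, B7->T, B9->T, B10->F; outcomes B1=T, B1=F, B2=F, B4=T, B5=T, B7=T, B8=E, B9=T, B10=F
input #2, d=4, m=0, s=8: events B1->F, B2->F, B4->T, B5->T, B8->E, B7->T, B9->T, B10->T; outcomes B1=F, B2=F, B4=T, B5=T, B7=T, B8=E, B9=T, B10=T
input #3, d=4, m=1, s=5: events B1->T, B1->F, B2->F, B4->T, B5->T, B8->E, B7->T, B9->T, B10->T; outcomes B1=T, B1=F, B2=F, B4=T, B5=T, B7=T, B8=E, B9=T, B10=T
input #4, d=0, m=0, s=7: events B1->F, B2->F, B4->T, B5->F, B6->F, B8->E, B7->T, B9->F, B10->T; outcomes B1=F, B2=F, B4=T, B5=F, B6=F, B7=T, B8=E, B9=F, B10=T
union over all inputs: B1=T, B1=F, B2=F, B4=T, B5=T, B5=F, B6=F, B7=T, B8=E, B9=T, B9=F, B10=T, B10=F (13 outcomes)
no size-1 subset reaches all 13 outcomes (best union: 9/13)
inputs {1, 4} (size 2) cover everything; no size-2 subset with a lexicographically smaller index list covers all 13
Answer: 2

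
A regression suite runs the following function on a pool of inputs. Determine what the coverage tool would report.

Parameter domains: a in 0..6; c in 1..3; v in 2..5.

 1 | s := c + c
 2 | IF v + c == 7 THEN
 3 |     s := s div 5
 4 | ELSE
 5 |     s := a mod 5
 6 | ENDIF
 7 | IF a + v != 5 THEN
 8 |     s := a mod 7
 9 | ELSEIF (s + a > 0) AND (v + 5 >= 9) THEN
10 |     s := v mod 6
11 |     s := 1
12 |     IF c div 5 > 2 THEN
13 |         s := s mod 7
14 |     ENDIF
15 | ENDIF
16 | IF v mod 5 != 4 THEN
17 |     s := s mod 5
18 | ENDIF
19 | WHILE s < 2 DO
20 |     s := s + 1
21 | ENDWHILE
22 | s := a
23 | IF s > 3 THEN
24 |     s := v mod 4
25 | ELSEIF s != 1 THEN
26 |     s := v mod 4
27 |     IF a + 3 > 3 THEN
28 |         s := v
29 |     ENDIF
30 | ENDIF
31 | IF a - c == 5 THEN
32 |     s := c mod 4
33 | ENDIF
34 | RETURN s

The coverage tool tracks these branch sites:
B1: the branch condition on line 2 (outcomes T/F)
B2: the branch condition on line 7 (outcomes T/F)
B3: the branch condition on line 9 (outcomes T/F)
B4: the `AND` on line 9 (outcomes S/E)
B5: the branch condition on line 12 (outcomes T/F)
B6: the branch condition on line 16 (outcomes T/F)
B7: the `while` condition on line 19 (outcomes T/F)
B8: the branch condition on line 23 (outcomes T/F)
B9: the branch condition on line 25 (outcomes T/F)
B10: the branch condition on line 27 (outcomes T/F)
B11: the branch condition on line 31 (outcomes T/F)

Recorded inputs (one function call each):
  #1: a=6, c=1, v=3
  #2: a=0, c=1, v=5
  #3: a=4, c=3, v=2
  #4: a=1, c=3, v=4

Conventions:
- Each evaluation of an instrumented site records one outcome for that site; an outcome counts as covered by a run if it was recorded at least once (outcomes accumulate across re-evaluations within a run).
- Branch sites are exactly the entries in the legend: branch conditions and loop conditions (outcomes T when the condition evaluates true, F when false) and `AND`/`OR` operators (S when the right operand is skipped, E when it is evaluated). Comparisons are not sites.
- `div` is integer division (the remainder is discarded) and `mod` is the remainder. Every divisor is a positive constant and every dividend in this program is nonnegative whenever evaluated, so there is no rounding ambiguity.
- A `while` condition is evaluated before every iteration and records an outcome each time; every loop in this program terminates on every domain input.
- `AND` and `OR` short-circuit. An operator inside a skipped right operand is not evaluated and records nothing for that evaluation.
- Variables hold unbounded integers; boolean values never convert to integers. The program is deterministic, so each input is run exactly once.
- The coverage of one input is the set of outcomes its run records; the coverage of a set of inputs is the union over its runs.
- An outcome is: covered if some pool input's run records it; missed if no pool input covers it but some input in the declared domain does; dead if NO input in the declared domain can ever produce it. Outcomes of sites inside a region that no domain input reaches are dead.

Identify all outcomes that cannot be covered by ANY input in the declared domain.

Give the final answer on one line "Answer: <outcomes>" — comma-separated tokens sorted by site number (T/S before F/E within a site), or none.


checking every outcome against all 84 domain inputs:
  B5=T: unreachable across the whole domain -> dead
  reachable outcomes have witnesses, e.g. B1=T (e.g. a=0, c=2, v=5), B1=F (e.g. a=0, c=1, v=2), B2=T (e.g. a=0, c=1, v=2), B2=F (e.g. a=0, c=1, v=5)
Answer: B5=T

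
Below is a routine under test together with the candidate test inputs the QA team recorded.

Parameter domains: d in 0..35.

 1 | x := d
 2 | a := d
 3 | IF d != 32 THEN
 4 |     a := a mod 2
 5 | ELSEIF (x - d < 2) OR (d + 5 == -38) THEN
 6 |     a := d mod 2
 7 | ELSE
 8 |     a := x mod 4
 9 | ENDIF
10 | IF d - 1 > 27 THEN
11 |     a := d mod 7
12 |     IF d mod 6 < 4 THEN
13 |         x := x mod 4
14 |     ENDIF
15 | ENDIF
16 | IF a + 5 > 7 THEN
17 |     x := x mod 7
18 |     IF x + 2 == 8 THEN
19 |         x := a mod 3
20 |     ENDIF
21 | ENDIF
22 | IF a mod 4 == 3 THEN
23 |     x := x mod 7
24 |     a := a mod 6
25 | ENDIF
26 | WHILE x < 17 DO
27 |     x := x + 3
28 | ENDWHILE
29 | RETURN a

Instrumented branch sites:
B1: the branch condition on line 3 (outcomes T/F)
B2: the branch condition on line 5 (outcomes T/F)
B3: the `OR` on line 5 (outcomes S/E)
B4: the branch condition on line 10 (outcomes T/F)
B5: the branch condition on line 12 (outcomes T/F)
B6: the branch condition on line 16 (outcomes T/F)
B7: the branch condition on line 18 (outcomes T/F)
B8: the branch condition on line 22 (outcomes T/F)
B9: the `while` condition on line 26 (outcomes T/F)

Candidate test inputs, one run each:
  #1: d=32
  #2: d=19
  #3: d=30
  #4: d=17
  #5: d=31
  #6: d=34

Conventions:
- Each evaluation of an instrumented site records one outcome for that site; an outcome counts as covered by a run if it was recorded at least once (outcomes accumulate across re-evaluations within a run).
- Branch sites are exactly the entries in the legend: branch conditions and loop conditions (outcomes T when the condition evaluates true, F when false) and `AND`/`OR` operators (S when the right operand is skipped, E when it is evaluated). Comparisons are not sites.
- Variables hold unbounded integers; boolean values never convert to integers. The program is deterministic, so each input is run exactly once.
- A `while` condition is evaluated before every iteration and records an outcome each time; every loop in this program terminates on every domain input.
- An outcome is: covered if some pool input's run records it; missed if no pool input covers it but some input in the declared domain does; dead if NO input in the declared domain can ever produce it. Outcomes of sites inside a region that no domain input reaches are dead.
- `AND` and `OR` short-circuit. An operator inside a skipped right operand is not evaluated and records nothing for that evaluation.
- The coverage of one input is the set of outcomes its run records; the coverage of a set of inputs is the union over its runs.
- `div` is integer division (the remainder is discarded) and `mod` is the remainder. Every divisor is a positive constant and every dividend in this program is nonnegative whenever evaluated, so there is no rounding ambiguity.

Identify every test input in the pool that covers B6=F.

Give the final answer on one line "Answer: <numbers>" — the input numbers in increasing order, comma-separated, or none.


input #1 (d=32): does not record B6=F
input #2 (d=19): records B6=F
input #3 (d=30): records B6=F
input #4 (d=17): records B6=F
input #5 (d=31): does not record B6=F
input #6 (d=34): does not record B6=F
Answer: 2, 3, 4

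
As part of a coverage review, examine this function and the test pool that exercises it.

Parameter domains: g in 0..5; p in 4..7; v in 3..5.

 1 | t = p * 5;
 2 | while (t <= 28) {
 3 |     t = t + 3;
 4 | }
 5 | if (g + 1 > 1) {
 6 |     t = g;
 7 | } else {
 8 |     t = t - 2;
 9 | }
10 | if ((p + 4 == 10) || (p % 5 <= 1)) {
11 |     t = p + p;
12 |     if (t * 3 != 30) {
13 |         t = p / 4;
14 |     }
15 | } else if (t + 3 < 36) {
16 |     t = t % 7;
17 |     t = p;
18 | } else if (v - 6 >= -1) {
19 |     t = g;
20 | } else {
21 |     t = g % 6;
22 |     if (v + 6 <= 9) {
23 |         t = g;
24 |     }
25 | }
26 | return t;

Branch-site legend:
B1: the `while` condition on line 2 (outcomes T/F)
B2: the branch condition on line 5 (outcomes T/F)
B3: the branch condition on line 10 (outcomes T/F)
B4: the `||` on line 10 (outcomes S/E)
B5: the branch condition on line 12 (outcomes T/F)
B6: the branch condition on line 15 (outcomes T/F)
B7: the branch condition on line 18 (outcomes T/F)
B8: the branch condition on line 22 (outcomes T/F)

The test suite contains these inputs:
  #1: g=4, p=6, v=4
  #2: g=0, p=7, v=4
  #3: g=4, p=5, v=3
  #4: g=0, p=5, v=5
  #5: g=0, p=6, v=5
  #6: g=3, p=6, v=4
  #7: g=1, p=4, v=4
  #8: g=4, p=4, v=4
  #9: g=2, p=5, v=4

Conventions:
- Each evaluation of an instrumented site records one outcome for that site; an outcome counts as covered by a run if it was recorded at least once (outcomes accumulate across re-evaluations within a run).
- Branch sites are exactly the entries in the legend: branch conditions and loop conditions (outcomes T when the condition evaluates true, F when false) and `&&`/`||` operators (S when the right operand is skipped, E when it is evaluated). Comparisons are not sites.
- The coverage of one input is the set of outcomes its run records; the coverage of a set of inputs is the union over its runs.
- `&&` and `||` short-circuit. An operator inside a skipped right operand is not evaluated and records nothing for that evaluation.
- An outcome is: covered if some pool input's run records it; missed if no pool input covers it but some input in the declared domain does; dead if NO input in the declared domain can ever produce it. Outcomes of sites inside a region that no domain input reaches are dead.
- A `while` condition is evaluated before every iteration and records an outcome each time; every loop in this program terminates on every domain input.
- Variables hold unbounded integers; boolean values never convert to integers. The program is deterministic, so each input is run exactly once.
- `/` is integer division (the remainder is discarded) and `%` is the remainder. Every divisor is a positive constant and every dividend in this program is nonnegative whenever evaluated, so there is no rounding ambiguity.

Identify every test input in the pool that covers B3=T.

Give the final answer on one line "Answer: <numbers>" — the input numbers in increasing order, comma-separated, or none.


input #1 (g=4, p=6, v=4): records B3=T
input #2 (g=0, p=7, v=4): does not record B3=T
input #3 (g=4, p=5, v=3): records B3=T
input #4 (g=0, p=5, v=5): records B3=T
input #5 (g=0, p=6, v=5): records B3=T
input #6 (g=3, p=6, v=4): records B3=T
input #7 (g=1, p=4, v=4): does not record B3=T
input #8 (g=4, p=4, v=4): does not record B3=T
input #9 (g=2, p=5, v=4): records B3=T
Answer: 1, 3, 4, 5, 6, 9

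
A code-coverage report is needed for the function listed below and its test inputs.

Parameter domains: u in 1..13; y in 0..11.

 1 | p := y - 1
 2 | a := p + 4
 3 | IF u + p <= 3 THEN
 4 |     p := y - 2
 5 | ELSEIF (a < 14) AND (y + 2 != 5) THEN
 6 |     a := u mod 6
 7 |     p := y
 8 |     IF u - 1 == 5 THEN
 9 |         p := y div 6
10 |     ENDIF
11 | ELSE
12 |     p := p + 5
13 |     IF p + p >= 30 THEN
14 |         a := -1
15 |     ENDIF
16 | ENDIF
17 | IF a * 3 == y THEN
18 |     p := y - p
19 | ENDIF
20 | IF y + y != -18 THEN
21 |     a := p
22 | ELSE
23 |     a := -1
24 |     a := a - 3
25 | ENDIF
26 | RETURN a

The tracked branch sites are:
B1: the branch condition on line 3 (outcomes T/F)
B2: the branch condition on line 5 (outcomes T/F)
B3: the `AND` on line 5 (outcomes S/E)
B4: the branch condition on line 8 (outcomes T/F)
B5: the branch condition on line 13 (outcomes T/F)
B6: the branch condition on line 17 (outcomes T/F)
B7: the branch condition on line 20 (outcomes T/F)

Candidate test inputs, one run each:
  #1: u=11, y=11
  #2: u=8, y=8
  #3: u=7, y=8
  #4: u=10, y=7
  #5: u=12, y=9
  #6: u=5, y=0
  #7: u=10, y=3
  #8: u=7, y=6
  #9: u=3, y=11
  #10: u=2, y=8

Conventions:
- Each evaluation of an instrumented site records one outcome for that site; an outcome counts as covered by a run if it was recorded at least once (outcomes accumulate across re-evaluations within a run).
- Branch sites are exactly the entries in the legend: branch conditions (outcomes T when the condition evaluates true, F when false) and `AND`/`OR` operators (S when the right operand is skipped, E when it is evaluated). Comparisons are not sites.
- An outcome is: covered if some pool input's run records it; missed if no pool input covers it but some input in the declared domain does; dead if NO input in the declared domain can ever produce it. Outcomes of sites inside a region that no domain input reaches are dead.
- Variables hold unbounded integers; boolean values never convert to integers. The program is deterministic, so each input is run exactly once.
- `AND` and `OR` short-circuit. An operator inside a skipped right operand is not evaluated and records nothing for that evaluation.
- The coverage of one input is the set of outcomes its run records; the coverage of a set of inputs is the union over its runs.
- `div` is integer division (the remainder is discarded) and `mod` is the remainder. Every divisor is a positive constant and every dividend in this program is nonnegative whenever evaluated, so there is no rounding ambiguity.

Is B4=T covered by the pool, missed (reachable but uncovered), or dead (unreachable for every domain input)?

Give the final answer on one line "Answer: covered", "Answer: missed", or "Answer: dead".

no pool input records B4=T
but domain input (u=6, y=0) does record it -> reachable, so missed

Answer: missed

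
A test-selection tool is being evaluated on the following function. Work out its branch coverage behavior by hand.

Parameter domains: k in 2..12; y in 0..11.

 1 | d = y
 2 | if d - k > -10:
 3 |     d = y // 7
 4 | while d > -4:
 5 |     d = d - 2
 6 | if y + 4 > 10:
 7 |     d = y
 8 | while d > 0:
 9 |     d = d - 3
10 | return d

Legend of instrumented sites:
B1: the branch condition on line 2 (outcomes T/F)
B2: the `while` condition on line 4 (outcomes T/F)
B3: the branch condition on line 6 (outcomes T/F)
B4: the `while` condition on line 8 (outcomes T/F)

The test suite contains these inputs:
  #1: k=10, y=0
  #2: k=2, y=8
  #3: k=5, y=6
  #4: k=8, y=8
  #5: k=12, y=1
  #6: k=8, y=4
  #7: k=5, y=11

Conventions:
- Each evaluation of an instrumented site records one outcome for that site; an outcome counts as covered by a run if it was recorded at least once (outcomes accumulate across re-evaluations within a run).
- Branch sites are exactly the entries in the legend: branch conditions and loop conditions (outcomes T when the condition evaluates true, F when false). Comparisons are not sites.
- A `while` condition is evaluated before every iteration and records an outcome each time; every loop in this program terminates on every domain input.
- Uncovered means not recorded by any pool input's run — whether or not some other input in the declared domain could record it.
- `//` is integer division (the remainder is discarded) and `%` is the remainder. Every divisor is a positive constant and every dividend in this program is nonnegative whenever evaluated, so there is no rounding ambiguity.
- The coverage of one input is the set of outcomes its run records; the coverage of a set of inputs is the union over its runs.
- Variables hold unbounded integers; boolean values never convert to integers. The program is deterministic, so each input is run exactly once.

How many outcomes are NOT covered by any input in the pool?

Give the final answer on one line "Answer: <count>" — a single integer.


run #1 (k=10, y=0) runs B1->F, B2->T, B2->T, B2->F, B3->F, B4->F; records B1=F, B2=T, B2=F, B3=F, B4=F
run #2 (k=2, y=8) runs B1->T, B2->T, B2->T, B2->T, B2->F, B3->T, B4->T, B4->T, B4->T, B4->F; records B1=T, B2=T, B2=F, B3=T, B4=T, B4=F
run #3 (k=5, y=6) runs B1->T, B2->T, B2->T, B2->F, B3->F, B4->F; records B1=T, B2=T, B2=F, B3=F, B4=F
run #4 (k=8, y=8) runs B1->T, B2->T, B2->T, B2->T, B2->F, B3->T, B4->T, B4->T, B4->T, B4->F; records B1=T, B2=T, B2=F, B3=T, B4=T, B4=F
run #5 (k=12, y=1) runs B1->F, B2->T, B2->T, B2->T, B2->F, B3->F, B4->F; records B1=F, B2=T, B2=F, B3=F, B4=F
run #6 (k=8, y=4) runs B1->T, B2->T, B2->T, B2->F, B3->F, B4->F; records B1=T, B2=T, B2=F, B3=F, B4=F
run #7 (k=5, y=11) runs B1->T, B2->T, B2->T, B2->T, B2->F, B3->T, B4->T, B4->T, B4->T, B4->T, B4->F; records B1=T, B2=T, B2=F, B3=T, B4=T, B4=F
union over the pool: B1=T, B1=F, B2=T, B2=F, B3=T, B3=F, B4=T, B4=F
uncovered (0 of 8): none
Answer: 0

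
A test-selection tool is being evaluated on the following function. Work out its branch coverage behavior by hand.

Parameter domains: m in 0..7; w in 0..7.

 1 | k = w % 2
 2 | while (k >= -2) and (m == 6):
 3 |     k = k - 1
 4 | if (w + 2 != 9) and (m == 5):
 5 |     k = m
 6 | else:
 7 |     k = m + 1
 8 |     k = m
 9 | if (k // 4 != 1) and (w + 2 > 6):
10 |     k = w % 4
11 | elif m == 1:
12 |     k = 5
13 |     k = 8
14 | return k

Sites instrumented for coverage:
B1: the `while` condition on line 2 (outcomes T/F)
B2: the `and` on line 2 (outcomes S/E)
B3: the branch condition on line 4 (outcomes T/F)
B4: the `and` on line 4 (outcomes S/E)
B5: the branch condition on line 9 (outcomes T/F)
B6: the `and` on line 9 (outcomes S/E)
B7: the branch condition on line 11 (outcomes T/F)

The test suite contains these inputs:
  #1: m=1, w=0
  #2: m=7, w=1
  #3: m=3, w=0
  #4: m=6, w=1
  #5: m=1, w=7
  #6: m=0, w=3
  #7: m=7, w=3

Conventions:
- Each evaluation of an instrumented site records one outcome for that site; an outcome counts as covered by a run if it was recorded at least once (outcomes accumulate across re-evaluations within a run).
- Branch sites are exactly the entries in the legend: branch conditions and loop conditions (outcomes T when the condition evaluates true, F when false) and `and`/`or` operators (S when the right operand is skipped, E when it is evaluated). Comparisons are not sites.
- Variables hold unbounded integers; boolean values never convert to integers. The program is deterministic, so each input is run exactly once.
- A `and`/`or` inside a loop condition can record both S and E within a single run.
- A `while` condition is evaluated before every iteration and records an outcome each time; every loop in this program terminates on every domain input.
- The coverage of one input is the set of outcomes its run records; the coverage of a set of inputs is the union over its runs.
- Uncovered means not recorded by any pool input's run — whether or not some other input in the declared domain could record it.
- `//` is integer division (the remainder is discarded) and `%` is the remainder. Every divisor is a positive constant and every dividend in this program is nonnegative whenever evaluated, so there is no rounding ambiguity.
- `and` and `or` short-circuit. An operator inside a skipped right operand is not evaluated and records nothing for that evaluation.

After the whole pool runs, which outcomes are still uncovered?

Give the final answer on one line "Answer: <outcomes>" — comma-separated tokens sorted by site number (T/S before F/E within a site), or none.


#1 (m=1, w=0) -> B2->E, B1->F, B4->E, B3->F, B6->E, B5->F, B7->T; covered: B1=F, B2=E, B3=F, B4=E, B5=F, B6=E, B7=T
#2 (m=7, w=1) -> B2->E, B1->F, B4->E, B3->F, B6->S, B5->F, B7->F; covered: B1=F, B2=E, B3=F, B4=E, B5=F, B6=S, B7=F
#3 (m=3, w=0) -> B2->E, B1->F, B4->E, B3->F, B6->E, B5->F, B7->F; covered: B1=F, B2=E, B3=F, B4=E, B5=F, B6=E, B7=F
#4 (m=6, w=1) -> B2->E, B1->T, B2->E, B1->T, B2->E, B1->T, B2->E, B1->T, B2->S, B1->F, B4->E, B3->F, B6->S, B5->F, ...; covered: B1=T, B1=F, B2=S, B2=E, B3=F, B4=E, B5=F, B6=S, B7=F
#5 (m=1, w=7) -> B2->E, B1->F, B4->S, B3->F, B6->E, B5->T; covered: B1=F, B2=E, B3=F, B4=S, B5=T, B6=E
#6 (m=0, w=3) -> B2->E, B1->F, B4->E, B3->F, B6->E, B5->F, B7->F; covered: B1=F, B2=E, B3=F, B4=E, B5=F, B6=E, B7=F
#7 (m=7, w=3) -> B2->E, B1->F, B4->E, B3->F, B6->S, B5->F, B7->F; covered: B1=F, B2=E, B3=F, B4=E, B5=F, B6=S, B7=F
union over the pool: B1=T, B1=F, B2=S, B2=E, B3=F, B4=S, B4=E, B5=T, B5=F, B6=S, B6=E, B7=T, B7=F
uncovered (1 of 14): B3=T
Answer: B3=T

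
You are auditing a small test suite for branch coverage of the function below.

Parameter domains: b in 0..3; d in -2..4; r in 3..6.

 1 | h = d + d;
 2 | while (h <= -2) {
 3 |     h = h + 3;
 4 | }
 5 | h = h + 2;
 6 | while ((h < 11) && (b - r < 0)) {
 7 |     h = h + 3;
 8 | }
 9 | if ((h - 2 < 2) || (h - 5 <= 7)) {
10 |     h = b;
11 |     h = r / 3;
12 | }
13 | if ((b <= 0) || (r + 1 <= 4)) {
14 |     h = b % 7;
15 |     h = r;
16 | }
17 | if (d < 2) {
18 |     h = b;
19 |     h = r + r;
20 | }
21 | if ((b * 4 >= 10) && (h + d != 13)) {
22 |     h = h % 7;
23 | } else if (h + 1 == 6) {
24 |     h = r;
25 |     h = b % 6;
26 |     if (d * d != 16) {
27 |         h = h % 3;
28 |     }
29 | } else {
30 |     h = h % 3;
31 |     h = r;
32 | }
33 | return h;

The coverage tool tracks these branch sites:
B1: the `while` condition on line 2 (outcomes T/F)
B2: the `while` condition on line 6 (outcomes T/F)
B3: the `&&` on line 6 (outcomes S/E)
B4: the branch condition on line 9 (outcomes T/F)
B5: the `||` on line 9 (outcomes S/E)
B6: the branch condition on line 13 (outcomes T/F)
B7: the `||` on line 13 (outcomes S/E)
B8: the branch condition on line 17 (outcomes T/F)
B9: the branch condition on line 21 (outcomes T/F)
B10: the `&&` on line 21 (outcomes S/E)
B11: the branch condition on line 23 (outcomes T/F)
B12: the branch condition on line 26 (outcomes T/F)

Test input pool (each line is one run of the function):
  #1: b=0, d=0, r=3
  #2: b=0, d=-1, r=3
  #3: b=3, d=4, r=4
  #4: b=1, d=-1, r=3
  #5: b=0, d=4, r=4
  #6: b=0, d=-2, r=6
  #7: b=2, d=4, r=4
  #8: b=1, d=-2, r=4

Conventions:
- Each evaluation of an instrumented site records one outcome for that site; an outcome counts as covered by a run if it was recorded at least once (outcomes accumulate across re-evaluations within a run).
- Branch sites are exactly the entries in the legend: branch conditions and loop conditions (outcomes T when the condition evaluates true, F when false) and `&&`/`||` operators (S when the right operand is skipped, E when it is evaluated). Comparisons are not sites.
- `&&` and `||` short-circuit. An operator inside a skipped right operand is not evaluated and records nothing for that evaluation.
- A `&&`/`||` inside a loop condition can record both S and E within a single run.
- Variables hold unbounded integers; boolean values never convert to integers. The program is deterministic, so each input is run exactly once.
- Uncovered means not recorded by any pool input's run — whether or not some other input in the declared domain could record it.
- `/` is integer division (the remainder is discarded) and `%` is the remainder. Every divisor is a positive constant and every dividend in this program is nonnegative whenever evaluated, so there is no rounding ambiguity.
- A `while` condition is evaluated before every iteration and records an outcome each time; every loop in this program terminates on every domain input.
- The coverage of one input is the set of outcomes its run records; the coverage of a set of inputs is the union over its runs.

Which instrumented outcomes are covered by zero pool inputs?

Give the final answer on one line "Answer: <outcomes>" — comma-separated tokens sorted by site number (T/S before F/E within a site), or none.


#1 (b=0, d=0, r=3) -> covered: B1=F, B2=T, B2=F, B3=S, B3=E, B4=T, B5=E, B6=T, B7=S, B8=T, B9=F, B10=S, B11=F
#2 (b=0, d=-1, r=3) -> covered: B1=T, B1=F, B2=T, B2=F, B3=S, B3=E, B4=T, B5=E, B6=T, B7=S, B8=T, B9=F, B10=S, B11=F
#3 (b=3, d=4, r=4) -> covered: B1=F, B2=T, B2=F, B3=S, B3=E, B4=F, B5=E, B6=F, B7=E, B8=F, B9=T, B10=E
#4 (b=1, d=-1, r=3) -> covered: B1=T, B1=F, B2=T, B2=F, B3=S, B3=E, B4=T, B5=E, B6=T, B7=E, B8=T, B9=F, B10=S, B11=F
#5 (b=0, d=4, r=4) -> covered: B1=F, B2=T, B2=F, B3=S, B3=E, B4=F, B5=E, B6=T, B7=S, B8=F, B9=F, B10=S, B11=F
#6 (b=0, d=-2, r=6) -> covered: B1=T, B1=F, B2=T, B2=F, B3=S, B3=E, B4=F, B5=E, B6=T, B7=S, B8=T, B9=F, B10=S, B11=F
#7 (b=2, d=4, r=4) -> covered: B1=F, B2=T, B2=F, B3=S, B3=E, B4=F, B5=E, B6=F, B7=E, B8=F, B9=F, B10=S, B11=F
#8 (b=1, d=-2, r=4) -> covered: B1=T, B1=F, B2=T, B2=F, B3=S, B3=E, B4=F, B5=E, B6=F, B7=E, B8=T, B9=F, B10=S, B11=F
union over the pool: B1=T, B1=F, B2=T, B2=F, B3=S, B3=E, B4=T, B4=F, B5=E, B6=T, B6=F, B7=S, B7=E, B8=T, B8=F, B9=T, B9=F, B10=S, B10=E, B11=F
uncovered (4 of 24): B5=S, B11=T, B12=T, B12=F
Answer: B5=S, B11=T, B12=T, B12=F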